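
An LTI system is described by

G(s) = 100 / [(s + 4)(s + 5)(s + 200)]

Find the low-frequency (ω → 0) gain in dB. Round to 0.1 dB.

G(0) = 100 / (4·5·200) = 0.025
20 log₁₀(0.025) ≈ -32.04 dB

-32.0 dB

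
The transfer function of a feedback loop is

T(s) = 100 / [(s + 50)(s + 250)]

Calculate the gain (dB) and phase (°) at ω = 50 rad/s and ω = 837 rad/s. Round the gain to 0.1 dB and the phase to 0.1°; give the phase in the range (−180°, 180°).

ω = 50: -45.1 dB, -56.3°; ω = 837: -77.3 dB, -160.0°

At s = jω = j50:
pole (s+50): 50 + j50 → |·| = √(50²+50²) = √5000 ≈ 70.711, ∠ = arctan(50/50) ≈ 45.00°
pole (s+250): 250 + j50 → |·| = √(250²+50²) = √65000 ≈ 254.95, ∠ = arctan(50/250) ≈ 11.31°
|T| = 100 / 18028 ≈ 0.0055469
Gain = 20 log₁₀(0.0055469) ≈ -45.12 dB
∠T = 0.00° − 56.31° = -56.31°

At s = jω = j837:
pole (s+50): 50 + j837 → |·| = √(50²+837²) = √703069 ≈ 838.49, ∠ = arctan(837/50) ≈ 86.58°
pole (s+250): 250 + j837 → |·| = √(250²+837²) = √763069 ≈ 873.54, ∠ = arctan(837/250) ≈ 73.37°
|T| = 100 / 7.3245e+05 ≈ 0.00013653
Gain = 20 log₁₀(0.00013653) ≈ -77.30 dB
∠T = 0.00° − 159.95° = -159.95°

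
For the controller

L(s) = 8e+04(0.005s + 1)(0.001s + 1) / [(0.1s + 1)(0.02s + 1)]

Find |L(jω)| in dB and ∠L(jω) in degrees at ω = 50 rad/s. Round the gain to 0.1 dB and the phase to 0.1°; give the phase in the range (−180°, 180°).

At ω = 50 rad/s:
zero (1 + j50·0.005) = 1 + j0.25 → |·| ≈ 1.0308, ∠ ≈ 14.04°
zero (1 + j50·0.001) = 1 + j0.05 → |·| ≈ 1.0012, ∠ ≈ 2.86°
pole (1 + j50·0.1) = 1 + j5 → |·| ≈ 5.099, ∠ ≈ 78.69°
pole (1 + j50·0.02) = 1 + j1 → |·| ≈ 1.4142, ∠ ≈ 45.00°
|L| = 8e+04 · 1.0308 · 1.0012 / (5.099 · 1.4142) ≈ 11450
Gain = 20 log₁₀(11450) ≈ 81.18 dB
∠L = (14.04° + 2.86°) − (78.69° + 45.00°) = -106.79°

81.2 dB, -106.8°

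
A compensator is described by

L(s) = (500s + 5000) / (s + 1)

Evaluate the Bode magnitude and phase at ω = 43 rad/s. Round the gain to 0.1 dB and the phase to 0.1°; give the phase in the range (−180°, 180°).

54.2 dB, -11.8°

Substitute s = j43:
Numerator: 500(j43) + 5000 = 5000 + j21500
Denominator: (j43) + 1 = 1 + j43
|N| = √(5000² + 21500²) ≈ 22074, ∠N ≈ 76.91°
|D| = √(1² + 43²) ≈ 43.012, ∠D ≈ 88.67°
|L| = 22074 / 43.012 ≈ 513.21
Gain = 20 log₁₀(513.21) ≈ 54.21 dB
∠L = 76.91° − 88.67° = -11.76°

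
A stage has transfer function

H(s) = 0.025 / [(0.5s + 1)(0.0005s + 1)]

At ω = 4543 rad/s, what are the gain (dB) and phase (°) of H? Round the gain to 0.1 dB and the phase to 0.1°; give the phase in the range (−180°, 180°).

-107.1 dB, -156.2°

At ω = 4543 rad/s:
pole (1 + j4543·0.5) = 1 + j2271.5 → |·| ≈ 2271.5, ∠ ≈ 89.97°
pole (1 + j4543·0.0005) = 1 + j2.2715 → |·| ≈ 2.4819, ∠ ≈ 66.24°
|H| = 0.025 · 1 / (2271.5 · 2.4819) ≈ 4.4345e-06
Gain = 20 log₁₀(4.4345e-06) ≈ -107.06 dB
∠H = (0°) − (89.97° + 66.24°) = -156.21°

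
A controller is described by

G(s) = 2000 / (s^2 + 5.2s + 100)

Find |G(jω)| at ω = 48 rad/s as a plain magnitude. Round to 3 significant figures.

0.902

At s = jω = j48:
quadratic: (j48)² + 5.2·j48 + 100 = -2204 + j249.6 → |·| ≈ 2218.1, ∠ ≈ 173.54°
|G| = 2000 / 2218.1 ≈ 0.90167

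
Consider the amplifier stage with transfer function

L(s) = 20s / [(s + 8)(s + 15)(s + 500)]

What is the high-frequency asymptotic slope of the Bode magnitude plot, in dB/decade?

-40 dB/decade

Each pole contributes −20 dB/decade at high frequency; each zero contributes +20 dB/decade.
Net: 1 zero(s) − 3 pole(s) → -40 dB/decade.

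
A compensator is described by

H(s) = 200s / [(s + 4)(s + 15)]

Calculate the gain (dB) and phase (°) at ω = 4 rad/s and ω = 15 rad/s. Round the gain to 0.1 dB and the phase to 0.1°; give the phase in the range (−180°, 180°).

At s = jω = j4:
zero at origin: s = j4 → |·| = 4, ∠ = 90.00°
pole (s+4): 4 + j4 → |·| = √(4²+4²) = √32 ≈ 5.6569, ∠ = arctan(4/4) ≈ 45.00°
pole (s+15): 15 + j4 → |·| = √(15²+4²) = √241 ≈ 15.524, ∠ = arctan(4/15) ≈ 14.93°
|H| = 200 · 4 / 87.818 ≈ 9.1097
Gain = 20 log₁₀(9.1097) ≈ 19.19 dB
∠H = 90.00° − 59.93° = 30.07°

At s = jω = j15:
zero at origin: s = j15 → |·| = 15, ∠ = 90.00°
pole (s+4): 4 + j15 → |·| = √(4²+15²) = √241 ≈ 15.524, ∠ = arctan(15/4) ≈ 75.07°
pole (s+15): 15 + j15 → |·| = √(15²+15²) = √450 ≈ 21.213, ∠ = arctan(15/15) ≈ 45.00°
|H| = 200 · 15 / 329.31 ≈ 9.11
Gain = 20 log₁₀(9.11) ≈ 19.19 dB
∠H = 90.00° − 120.07° = -30.07°

ω = 4: 19.2 dB, 30.1°; ω = 15: 19.2 dB, -30.1°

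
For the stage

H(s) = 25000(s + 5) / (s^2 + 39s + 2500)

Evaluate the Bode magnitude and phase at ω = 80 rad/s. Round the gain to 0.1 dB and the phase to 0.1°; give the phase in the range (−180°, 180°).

52.1 dB, -54.9°

At s = jω = j80:
zero (s+5): 5 + j80 → |·| = √(5²+80²) = √6425 ≈ 80.156, ∠ = arctan(80/5) ≈ 86.42°
quadratic: (j80)² + 39·j80 + 2500 = -3900 + j3120 → |·| ≈ 4994.4, ∠ ≈ 141.34°
|H| = 25000 · 80.156 / 4994.4 ≈ 401.23
Gain = 20 log₁₀(401.23) ≈ 52.07 dB
∠H = 86.42° − 141.34° = -54.92°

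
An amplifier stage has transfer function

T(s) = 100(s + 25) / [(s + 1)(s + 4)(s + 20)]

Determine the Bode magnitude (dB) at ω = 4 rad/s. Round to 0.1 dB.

14.5 dB

At s = jω = j4:
zero (s+25): 25 + j4 → |·| = √(25²+4²) = √641 ≈ 25.318, ∠ = arctan(4/25) ≈ 9.09°
pole (s+1): 1 + j4 → |·| = √(1²+4²) = √17 ≈ 4.1231, ∠ = arctan(4/1) ≈ 75.96°
pole (s+4): 4 + j4 → |·| = √(4²+4²) = √32 ≈ 5.6569, ∠ = arctan(4/4) ≈ 45.00°
pole (s+20): 20 + j4 → |·| = √(20²+4²) = √416 ≈ 20.396, ∠ = arctan(4/20) ≈ 11.31°
|T| = 100 · 25.318 / 475.72 ≈ 5.322
Gain = 20 log₁₀(5.322) ≈ 14.52 dB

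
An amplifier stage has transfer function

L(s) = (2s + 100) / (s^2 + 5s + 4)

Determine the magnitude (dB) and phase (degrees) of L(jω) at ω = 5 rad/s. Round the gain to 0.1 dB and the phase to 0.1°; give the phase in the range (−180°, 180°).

9.8 dB, -124.3°

Substitute s = j5:
Numerator: 2(j5) + 100 = 100 + j10
Denominator: (j5)^2 + 5(j5) + 4 = -21 + j25
|N| = √(100² + 10²) ≈ 100.5, ∠N ≈ 5.71°
|D| = √(21² + 25²) ≈ 32.65, ∠D ≈ 130.03°
|L| = 100.5 / 32.65 ≈ 3.0781
Gain = 20 log₁₀(3.0781) ≈ 9.77 dB
∠L = 5.71° − 130.03° = -124.32°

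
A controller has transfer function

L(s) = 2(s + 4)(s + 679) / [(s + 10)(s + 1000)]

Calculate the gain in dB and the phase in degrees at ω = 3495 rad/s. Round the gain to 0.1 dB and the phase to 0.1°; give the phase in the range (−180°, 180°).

5.8 dB, 5.1°

At s = jω = j3495:
zero (s+4): 4 + j3495 → |·| = √(4²+3495²) = √12215041 ≈ 3495, ∠ = arctan(3495/4) ≈ 89.93°
zero (s+679): 679 + j3495 → |·| = √(679²+3495²) = √12676066 ≈ 3560.3, ∠ = arctan(3495/679) ≈ 79.01°
pole (s+10): 10 + j3495 → |·| = √(10²+3495²) = √12215125 ≈ 3495, ∠ = arctan(3495/10) ≈ 89.84°
pole (s+1000): 1000 + j3495 → |·| = √(1000²+3495²) = √13215025 ≈ 3635.2, ∠ = arctan(3495/1000) ≈ 74.03°
|L| = 2 · 1.2443e+07 / 1.2705e+07 ≈ 1.9588
Gain = 20 log₁₀(1.9588) ≈ 5.84 dB
∠L = 168.94° − 163.87° = 5.07°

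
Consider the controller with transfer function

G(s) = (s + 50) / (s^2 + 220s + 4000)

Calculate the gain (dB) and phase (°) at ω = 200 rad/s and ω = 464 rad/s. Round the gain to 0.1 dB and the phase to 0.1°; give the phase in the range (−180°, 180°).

ω = 200: -48.8 dB, -53.3°; ω = 464: -54.0 dB, -70.4°

Substitute s = j200:
Numerator: (j200) + 50 = 50 + j200
Denominator: (j200)^2 + 220(j200) + 4000 = -36000 + j44000
|N| = √(50² + 200²) ≈ 206.16, ∠N ≈ 75.96°
|D| = √(36000² + 44000²) ≈ 56851, ∠D ≈ 129.29°
|G| = 206.16 / 56851 ≈ 0.0036263
Gain = 20 log₁₀(0.0036263) ≈ -48.81 dB
∠G = 75.96° − 129.29° = -53.33°

Substitute s = j464:
Numerator: (j464) + 50 = 50 + j464
Denominator: (j464)^2 + 220(j464) + 4000 = -211296 + j102080
|N| = √(50² + 464²) ≈ 466.69, ∠N ≈ 83.85°
|D| = √(211296² + 102080²) ≈ 2.3466e+05, ∠D ≈ 154.21°
|G| = 466.69 / 2.3466e+05 ≈ 0.0019888
Gain = 20 log₁₀(0.0019888) ≈ -54.03 dB
∠G = 83.85° − 154.21° = -70.36°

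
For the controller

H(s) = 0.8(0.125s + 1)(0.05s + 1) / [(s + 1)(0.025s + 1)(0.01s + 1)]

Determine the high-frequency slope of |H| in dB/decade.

Each pole contributes −20 dB/decade at high frequency; each zero contributes +20 dB/decade.
Net: 2 zero(s) − 3 pole(s) → -20 dB/decade.

-20 dB/decade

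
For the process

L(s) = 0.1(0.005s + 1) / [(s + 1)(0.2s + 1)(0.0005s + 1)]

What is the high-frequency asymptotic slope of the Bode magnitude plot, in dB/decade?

Each pole contributes −20 dB/decade at high frequency; each zero contributes +20 dB/decade.
Net: 1 zero(s) − 3 pole(s) → -40 dB/decade.

-40 dB/decade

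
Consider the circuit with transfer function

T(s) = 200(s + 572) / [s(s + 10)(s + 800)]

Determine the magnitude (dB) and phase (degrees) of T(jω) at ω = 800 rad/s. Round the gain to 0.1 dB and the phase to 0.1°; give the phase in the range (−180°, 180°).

-71.3 dB, -169.8°

At s = jω = j800:
zero (s+572): 572 + j800 → |·| = √(572²+800²) = √967184 ≈ 983.46, ∠ = arctan(800/572) ≈ 54.44°
pole (s+10): 10 + j800 → |·| = √(10²+800²) = √640100 ≈ 800.06, ∠ = arctan(800/10) ≈ 89.28°
pole (s+800): 800 + j800 → |·| = √(800²+800²) = √1280000 ≈ 1131.4, ∠ = arctan(800/800) ≈ 45.00°
pole at origin: |s| = 800, ∠ = 90.00° (in denominator)
|T| = 200 · 983.46 / 7.2415e+08 ≈ 0.00027162
Gain = 20 log₁₀(0.00027162) ≈ -71.32 dB
∠T = 54.44° − 224.28° = -169.84°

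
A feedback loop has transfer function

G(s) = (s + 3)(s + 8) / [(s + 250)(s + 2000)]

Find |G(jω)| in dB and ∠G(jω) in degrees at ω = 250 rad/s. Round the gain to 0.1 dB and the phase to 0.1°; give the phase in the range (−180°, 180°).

-21.1 dB, 125.4°

At s = jω = j250:
zero (s+3): 3 + j250 → |·| = √(3²+250²) = √62509 ≈ 250.02, ∠ = arctan(250/3) ≈ 89.31°
zero (s+8): 8 + j250 → |·| = √(8²+250²) = √62564 ≈ 250.13, ∠ = arctan(250/8) ≈ 88.17°
pole (s+250): 250 + j250 → |·| = √(250²+250²) = √125000 ≈ 353.55, ∠ = arctan(250/250) ≈ 45.00°
pole (s+2000): 2000 + j250 → |·| = √(2000²+250²) = √4062500 ≈ 2015.6, ∠ = arctan(250/2000) ≈ 7.13°
|G| = 1 · 62538 / 7.1262e+05 ≈ 0.087758
Gain = 20 log₁₀(0.087758) ≈ -21.13 dB
∠G = 177.48° − 52.13° = 125.35°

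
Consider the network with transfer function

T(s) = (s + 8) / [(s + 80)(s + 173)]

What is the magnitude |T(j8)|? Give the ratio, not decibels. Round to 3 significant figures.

At s = jω = j8:
zero (s+8): 8 + j8 → |·| = √(8²+8²) = √128 ≈ 11.314, ∠ = arctan(8/8) ≈ 45.00°
pole (s+80): 80 + j8 → |·| = √(80²+8²) = √6464 ≈ 80.399, ∠ = arctan(8/80) ≈ 5.71°
pole (s+173): 173 + j8 → |·| = √(173²+8²) = √29993 ≈ 173.18, ∠ = arctan(8/173) ≈ 2.65°
|T| = 1 · 11.314 / 13923 ≈ 0.00081261

0.000813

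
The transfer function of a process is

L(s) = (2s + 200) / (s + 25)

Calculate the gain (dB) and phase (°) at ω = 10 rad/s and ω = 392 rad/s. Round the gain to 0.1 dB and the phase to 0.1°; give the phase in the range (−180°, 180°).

ω = 10: 17.5 dB, -16.1°; ω = 392: 6.3 dB, -10.7°

Substitute s = j10:
Numerator: 2(j10) + 200 = 200 + j20
Denominator: (j10) + 25 = 25 + j10
|N| = √(200² + 20²) ≈ 201, ∠N ≈ 5.71°
|D| = √(25² + 10²) ≈ 26.926, ∠D ≈ 21.80°
|L| = 201 / 26.926 ≈ 7.4649
Gain = 20 log₁₀(7.4649) ≈ 17.46 dB
∠L = 5.71° − 21.80° = -16.09°

Substitute s = j392:
Numerator: 2(j392) + 200 = 200 + j784
Denominator: (j392) + 25 = 25 + j392
|N| = √(200² + 784²) ≈ 809.11, ∠N ≈ 75.69°
|D| = √(25² + 392²) ≈ 392.8, ∠D ≈ 86.35°
|L| = 809.11 / 392.8 ≈ 2.0599
Gain = 20 log₁₀(2.0599) ≈ 6.28 dB
∠L = 75.69° − 86.35° = -10.66°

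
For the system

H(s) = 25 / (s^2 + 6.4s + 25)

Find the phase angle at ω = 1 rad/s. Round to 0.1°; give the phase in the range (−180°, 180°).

-14.9°

At s = jω = j1:
quadratic: (j1)² + 6.4·j1 + 25 = 24 + j6.4 → |·| ≈ 24.839, ∠ ≈ 14.93°
∠H = 0.00° − 14.93° = -14.93°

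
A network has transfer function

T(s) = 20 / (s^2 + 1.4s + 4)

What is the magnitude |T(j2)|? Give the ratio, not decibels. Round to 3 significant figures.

At s = jω = j2:
quadratic: (j2)² + 1.4·j2 + 4 = 0 + j2.8 → |·| ≈ 2.8, ∠ ≈ 90.00°
|T| = 20 / 2.8 ≈ 7.1429

7.14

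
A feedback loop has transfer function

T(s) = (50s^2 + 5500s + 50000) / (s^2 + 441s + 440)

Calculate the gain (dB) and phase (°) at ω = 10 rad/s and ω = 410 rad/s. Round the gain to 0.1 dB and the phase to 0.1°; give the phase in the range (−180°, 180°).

ω = 10: 24.1 dB, -34.9°; ω = 410: 30.9 dB, 32.1°

Substitute s = j10:
Numerator: 50(j10)^2 + 5500(j10) + 50000 = 45000 + j55000
Denominator: (j10)^2 + 441(j10) + 440 = 340 + j4410
|N| = √(45000² + 55000²) ≈ 71063, ∠N ≈ 50.71°
|D| = √(340² + 4410²) ≈ 4423.1, ∠D ≈ 85.59°
|T| = 71063 / 4423.1 ≈ 16.066
Gain = 20 log₁₀(16.066) ≈ 24.12 dB
∠T = 50.71° − 85.59° = -34.88°

Substitute s = j410:
Numerator: 50(j410)^2 + 5500(j410) + 50000 = -8355000 + j2255000
Denominator: (j410)^2 + 441(j410) + 440 = -167660 + j180810
|N| = √(8355000² + 2255000²) ≈ 8.654e+06, ∠N ≈ 164.90°
|D| = √(167660² + 180810²) ≈ 2.4658e+05, ∠D ≈ 132.84°
|T| = 8.654e+06 / 2.4658e+05 ≈ 35.096
Gain = 20 log₁₀(35.096) ≈ 30.91 dB
∠T = 164.90° − 132.84° = 32.06°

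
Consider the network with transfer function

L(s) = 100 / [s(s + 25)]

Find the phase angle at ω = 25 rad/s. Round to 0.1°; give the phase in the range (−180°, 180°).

At s = jω = j25:
pole (s+25): 25 + j25 → |·| = √(25²+25²) = √1250 ≈ 35.355, ∠ = arctan(25/25) ≈ 45.00°
pole at origin: |s| = 25, ∠ = 90.00° (in denominator)
∠L = 0.00° − 135.00° = -135.00°

-135.0°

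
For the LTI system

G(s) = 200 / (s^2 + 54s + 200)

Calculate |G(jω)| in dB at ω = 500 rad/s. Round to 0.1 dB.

Substitute s = j500:
Numerator: 200 = 200 + j0
Denominator: (j500)^2 + 54(j500) + 200 = -249800 + j27000
|N| = √(200² + 0²) ≈ 200, ∠N ≈ 0.00°
|D| = √(249800² + 27000²) ≈ 2.5125e+05, ∠D ≈ 173.83°
|G| = 200 / 2.5125e+05 ≈ 0.00079602
Gain = 20 log₁₀(0.00079602) ≈ -61.98 dB

-62.0 dB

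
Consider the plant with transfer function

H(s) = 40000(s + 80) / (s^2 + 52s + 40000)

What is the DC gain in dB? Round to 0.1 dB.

H(0) = 40000·80 / 40000 = 80
20 log₁₀(80) ≈ 38.06 dB

38.1 dB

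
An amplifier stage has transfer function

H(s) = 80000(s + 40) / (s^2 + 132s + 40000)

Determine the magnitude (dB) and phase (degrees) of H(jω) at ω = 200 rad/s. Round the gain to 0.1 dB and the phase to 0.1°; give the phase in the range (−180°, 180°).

55.8 dB, -11.3°

At s = jω = j200:
zero (s+40): 40 + j200 → |·| = √(40²+200²) = √41600 ≈ 203.96, ∠ = arctan(200/40) ≈ 78.69°
quadratic: (j200)² + 132·j200 + 40000 = 0 + j26400 → |·| ≈ 26400, ∠ ≈ 90.00°
|H| = 80000 · 203.96 / 26400 ≈ 618.06
Gain = 20 log₁₀(618.06) ≈ 55.82 dB
∠H = 78.69° − 90.00° = -11.31°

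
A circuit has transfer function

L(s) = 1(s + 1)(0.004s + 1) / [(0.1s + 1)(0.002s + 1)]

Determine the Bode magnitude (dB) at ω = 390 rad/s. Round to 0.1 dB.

23.3 dB

At ω = 390 rad/s:
zero (1 + j390·1) = 1 + j390 → |·| ≈ 390, ∠ ≈ 89.85°
zero (1 + j390·0.004) = 1 + j1.56 → |·| ≈ 1.853, ∠ ≈ 57.34°
pole (1 + j390·0.1) = 1 + j39 → |·| ≈ 39.013, ∠ ≈ 88.53°
pole (1 + j390·0.002) = 1 + j0.78 → |·| ≈ 1.2682, ∠ ≈ 37.95°
|L| = 1 · 390 · 1.853 / (39.013 · 1.2682) ≈ 14.606
Gain = 20 log₁₀(14.606) ≈ 23.29 dB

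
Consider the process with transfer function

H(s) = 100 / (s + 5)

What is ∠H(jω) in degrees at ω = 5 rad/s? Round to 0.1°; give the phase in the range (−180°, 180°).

-45.0°

At s = jω = j5:
pole (s+5): 5 + j5 → |·| = √(5²+5²) = √50 ≈ 7.0711, ∠ = arctan(5/5) ≈ 45.00°
∠H = 0.00° − 45.00° = -45.00°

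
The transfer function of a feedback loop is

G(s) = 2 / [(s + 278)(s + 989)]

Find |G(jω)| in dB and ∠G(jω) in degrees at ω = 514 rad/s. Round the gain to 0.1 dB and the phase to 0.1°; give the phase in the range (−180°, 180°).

At s = jω = j514:
pole (s+278): 278 + j514 → |·| = √(278²+514²) = √341480 ≈ 584.36, ∠ = arctan(514/278) ≈ 61.59°
pole (s+989): 989 + j514 → |·| = √(989²+514²) = √1242317 ≈ 1114.6, ∠ = arctan(514/989) ≈ 27.46°
|G| = 2 / 6.5133e+05 ≈ 3.0706e-06
Gain = 20 log₁₀(3.0706e-06) ≈ -110.26 dB
∠G = 0.00° − 89.05° = -89.05°

-110.3 dB, -89.1°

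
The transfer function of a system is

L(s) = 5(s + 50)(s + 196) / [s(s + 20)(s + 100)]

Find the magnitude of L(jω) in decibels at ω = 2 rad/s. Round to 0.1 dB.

At s = jω = j2:
zero (s+50): 50 + j2 → |·| = √(50²+2²) = √2504 ≈ 50.04, ∠ = arctan(2/50) ≈ 2.29°
zero (s+196): 196 + j2 → |·| = √(196²+2²) = √38420 ≈ 196.01, ∠ = arctan(2/196) ≈ 0.58°
pole (s+20): 20 + j2 → |·| = √(20²+2²) = √404 ≈ 20.1, ∠ = arctan(2/20) ≈ 5.71°
pole (s+100): 100 + j2 → |·| = √(100²+2²) = √10004 ≈ 100.02, ∠ = arctan(2/100) ≈ 1.15°
pole at origin: |s| = 2, ∠ = 90.00° (in denominator)
|L| = 5 · 9808.3 / 4020.8 ≈ 12.197
Gain = 20 log₁₀(12.197) ≈ 21.73 dB

21.7 dB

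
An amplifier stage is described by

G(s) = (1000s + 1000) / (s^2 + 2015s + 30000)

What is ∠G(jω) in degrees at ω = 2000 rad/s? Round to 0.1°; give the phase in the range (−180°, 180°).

Substitute s = j2000:
Numerator: 1000(j2000) + 1000 = 1000 + j2000000
Denominator: (j2000)^2 + 2015(j2000) + 30000 = -3970000 + j4030000
|N| = √(1000² + 2000000²) ≈ 2e+06, ∠N ≈ 89.97°
|D| = √(3970000² + 4030000²) ≈ 5.657e+06, ∠D ≈ 134.57°
∠G = 89.97° − 134.57° = -44.60°

-44.6°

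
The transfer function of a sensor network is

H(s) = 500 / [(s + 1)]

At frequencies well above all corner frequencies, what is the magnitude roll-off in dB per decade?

Each pole contributes −20 dB/decade at high frequency; each zero contributes +20 dB/decade.
Net: 0 zero(s) − 1 pole(s) → -20 dB/decade.

-20 dB/decade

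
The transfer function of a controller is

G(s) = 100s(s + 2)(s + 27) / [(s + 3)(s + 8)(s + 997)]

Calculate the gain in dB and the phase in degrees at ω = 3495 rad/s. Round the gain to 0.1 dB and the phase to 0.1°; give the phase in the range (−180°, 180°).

39.7 dB, 15.6°

At s = jω = j3495:
zero (s+2): 2 + j3495 → |·| = √(2²+3495²) = √12215029 ≈ 3495, ∠ = arctan(3495/2) ≈ 89.97°
zero (s+27): 27 + j3495 → |·| = √(27²+3495²) = √12215754 ≈ 3495.1, ∠ = arctan(3495/27) ≈ 89.56°
zero at origin: s = j3495 → |·| = 3495, ∠ = 90.00°
pole (s+3): 3 + j3495 → |·| = √(3²+3495²) = √12215034 ≈ 3495, ∠ = arctan(3495/3) ≈ 89.95°
pole (s+8): 8 + j3495 → |·| = √(8²+3495²) = √12215089 ≈ 3495, ∠ = arctan(3495/8) ≈ 89.87°
pole (s+997): 997 + j3495 → |·| = √(997²+3495²) = √13209034 ≈ 3634.4, ∠ = arctan(3495/997) ≈ 74.08°
|G| = 100 · 4.2693e+10 / 4.4394e+10 ≈ 96.168
Gain = 20 log₁₀(96.168) ≈ 39.66 dB
∠G = 269.53° − 253.90° = 15.63°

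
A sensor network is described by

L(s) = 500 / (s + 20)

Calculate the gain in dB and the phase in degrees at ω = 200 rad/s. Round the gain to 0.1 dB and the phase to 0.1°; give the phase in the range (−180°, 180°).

At s = jω = j200:
pole (s+20): 20 + j200 → |·| = √(20²+200²) = √40400 ≈ 201, ∠ = arctan(200/20) ≈ 84.29°
|L| = 500 / 201 ≈ 2.4876
Gain = 20 log₁₀(2.4876) ≈ 7.92 dB
∠L = 0.00° − 84.29° = -84.29°

7.9 dB, -84.3°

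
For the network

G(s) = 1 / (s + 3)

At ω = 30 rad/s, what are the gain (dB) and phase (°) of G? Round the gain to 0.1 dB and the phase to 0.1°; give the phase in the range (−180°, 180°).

-29.6 dB, -84.3°

Substitute s = j30:
Numerator: 1 = 1 + j0
Denominator: (j30) + 3 = 3 + j30
|N| = √(1² + 0²) ≈ 1, ∠N ≈ 0.00°
|D| = √(3² + 30²) ≈ 30.15, ∠D ≈ 84.29°
|G| = 1 / 30.15 ≈ 0.033167
Gain = 20 log₁₀(0.033167) ≈ -29.59 dB
∠G = 0.00° − 84.29° = -84.29°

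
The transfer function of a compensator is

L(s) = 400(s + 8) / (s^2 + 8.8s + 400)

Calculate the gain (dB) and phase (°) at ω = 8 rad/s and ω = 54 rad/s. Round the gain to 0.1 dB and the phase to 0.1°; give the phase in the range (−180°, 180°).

At s = jω = j8:
zero (s+8): 8 + j8 → |·| = √(8²+8²) = √128 ≈ 11.314, ∠ = arctan(8/8) ≈ 45.00°
quadratic: (j8)² + 8.8·j8 + 400 = 336 + j70.4 → |·| ≈ 343.3, ∠ ≈ 11.83°
|L| = 400 · 11.314 / 343.3 ≈ 13.183
Gain = 20 log₁₀(13.183) ≈ 22.40 dB
∠L = 45.00° − 11.83° = 33.17°

At s = jω = j54:
zero (s+8): 8 + j54 → |·| = √(8²+54²) = √2980 ≈ 54.589, ∠ = arctan(54/8) ≈ 81.57°
quadratic: (j54)² + 8.8·j54 + 400 = -2516 + j475.2 → |·| ≈ 2560.5, ∠ ≈ 169.30°
|L| = 400 · 54.589 / 2560.5 ≈ 8.5279
Gain = 20 log₁₀(8.5279) ≈ 18.62 dB
∠L = 81.57° − 169.30° = -87.73°

ω = 8: 22.4 dB, 33.2°; ω = 54: 18.6 dB, -87.7°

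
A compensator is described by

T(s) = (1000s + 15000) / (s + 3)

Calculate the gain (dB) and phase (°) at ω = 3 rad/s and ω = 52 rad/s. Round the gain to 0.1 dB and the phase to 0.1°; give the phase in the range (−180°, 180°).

Substitute s = j3:
Numerator: 1000(j3) + 15000 = 15000 + j3000
Denominator: (j3) + 3 = 3 + j3
|N| = √(15000² + 3000²) ≈ 15297, ∠N ≈ 11.31°
|D| = √(3² + 3²) ≈ 4.2426, ∠D ≈ 45.00°
|T| = 15297 / 4.2426 ≈ 3605.6
Gain = 20 log₁₀(3605.6) ≈ 71.14 dB
∠T = 11.31° − 45.00° = -33.69°

Substitute s = j52:
Numerator: 1000(j52) + 15000 = 15000 + j52000
Denominator: (j52) + 3 = 3 + j52
|N| = √(15000² + 52000²) ≈ 54120, ∠N ≈ 73.91°
|D| = √(3² + 52²) ≈ 52.086, ∠D ≈ 86.70°
|T| = 54120 / 52.086 ≈ 1039.1
Gain = 20 log₁₀(1039.1) ≈ 60.33 dB
∠T = 73.91° − 86.70° = -12.79°

ω = 3: 71.1 dB, -33.7°; ω = 52: 60.3 dB, -12.8°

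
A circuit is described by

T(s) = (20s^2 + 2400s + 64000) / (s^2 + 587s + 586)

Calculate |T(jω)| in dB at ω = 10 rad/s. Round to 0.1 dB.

21.1 dB

Substitute s = j10:
Numerator: 20(j10)^2 + 2400(j10) + 64000 = 62000 + j24000
Denominator: (j10)^2 + 587(j10) + 586 = 486 + j5870
|N| = √(62000² + 24000²) ≈ 66483, ∠N ≈ 21.16°
|D| = √(486² + 5870²) ≈ 5890.1, ∠D ≈ 85.27°
|T| = 66483 / 5890.1 ≈ 11.287
Gain = 20 log₁₀(11.287) ≈ 21.05 dB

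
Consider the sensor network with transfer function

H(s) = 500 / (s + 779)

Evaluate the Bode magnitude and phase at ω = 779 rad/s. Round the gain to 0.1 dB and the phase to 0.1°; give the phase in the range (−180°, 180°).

-6.9 dB, -45.0°

At s = jω = j779:
pole (s+779): 779 + j779 → |·| = √(779²+779²) = √1213682 ≈ 1101.7, ∠ = arctan(779/779) ≈ 45.00°
|H| = 500 / 1101.7 ≈ 0.45384
Gain = 20 log₁₀(0.45384) ≈ -6.86 dB
∠H = 0.00° − 45.00° = -45.00°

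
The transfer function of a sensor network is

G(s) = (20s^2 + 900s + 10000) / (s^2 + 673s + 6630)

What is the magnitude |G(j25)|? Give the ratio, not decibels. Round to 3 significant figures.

Substitute s = j25:
Numerator: 20(j25)^2 + 900(j25) + 10000 = -2500 + j22500
Denominator: (j25)^2 + 673(j25) + 6630 = 6005 + j16825
|N| = √(2500² + 22500²) ≈ 22638, ∠N ≈ 96.34°
|D| = √(6005² + 16825²) ≈ 17865, ∠D ≈ 70.36°
|G| = 22638 / 17865 ≈ 1.2672

1.27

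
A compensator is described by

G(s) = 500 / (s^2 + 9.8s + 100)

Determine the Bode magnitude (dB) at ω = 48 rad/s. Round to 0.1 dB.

At s = jω = j48:
quadratic: (j48)² + 9.8·j48 + 100 = -2204 + j470.4 → |·| ≈ 2253.6, ∠ ≈ 167.95°
|G| = 500 / 2253.6 ≈ 0.22187
Gain = 20 log₁₀(0.22187) ≈ -13.08 dB

-13.1 dB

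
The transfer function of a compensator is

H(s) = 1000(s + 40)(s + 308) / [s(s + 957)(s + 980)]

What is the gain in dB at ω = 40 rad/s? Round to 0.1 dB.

At s = jω = j40:
zero (s+40): 40 + j40 → |·| = √(40²+40²) = √3200 ≈ 56.569, ∠ = arctan(40/40) ≈ 45.00°
zero (s+308): 308 + j40 → |·| = √(308²+40²) = √96464 ≈ 310.59, ∠ = arctan(40/308) ≈ 7.40°
pole (s+957): 957 + j40 → |·| = √(957²+40²) = √917449 ≈ 957.84, ∠ = arctan(40/957) ≈ 2.39°
pole (s+980): 980 + j40 → |·| = √(980²+40²) = √962000 ≈ 980.82, ∠ = arctan(40/980) ≈ 2.34°
pole at origin: |s| = 40, ∠ = 90.00° (in denominator)
|H| = 1000 · 17570 / 3.7579e+07 ≈ 0.46755
Gain = 20 log₁₀(0.46755) ≈ -6.60 dB

-6.6 dB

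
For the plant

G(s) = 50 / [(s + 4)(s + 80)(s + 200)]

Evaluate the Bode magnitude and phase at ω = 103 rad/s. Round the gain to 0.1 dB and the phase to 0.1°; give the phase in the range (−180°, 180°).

-95.6 dB, -167.2°

At s = jω = j103:
pole (s+4): 4 + j103 → |·| = √(4²+103²) = √10625 ≈ 103.08, ∠ = arctan(103/4) ≈ 87.78°
pole (s+80): 80 + j103 → |·| = √(80²+103²) = √17009 ≈ 130.42, ∠ = arctan(103/80) ≈ 52.16°
pole (s+200): 200 + j103 → |·| = √(200²+103²) = √50609 ≈ 224.96, ∠ = arctan(103/200) ≈ 27.25°
|G| = 50 / 3.0243e+06 ≈ 1.6533e-05
Gain = 20 log₁₀(1.6533e-05) ≈ -95.63 dB
∠G = 0.00° − 167.19° = -167.19°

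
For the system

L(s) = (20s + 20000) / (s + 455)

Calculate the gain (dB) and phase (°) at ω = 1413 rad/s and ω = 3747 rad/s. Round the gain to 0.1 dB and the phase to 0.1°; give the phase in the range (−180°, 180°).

ω = 1413: 27.4 dB, -17.4°; ω = 3747: 26.3 dB, -8.0°

Substitute s = j1413:
Numerator: 20(j1413) + 20000 = 20000 + j28260
Denominator: (j1413) + 455 = 455 + j1413
|N| = √(20000² + 28260²) ≈ 34621, ∠N ≈ 54.71°
|D| = √(455² + 1413²) ≈ 1484.5, ∠D ≈ 72.15°
|L| = 34621 / 1484.5 ≈ 23.322
Gain = 20 log₁₀(23.322) ≈ 27.36 dB
∠L = 54.71° − 72.15° = -17.44°

Substitute s = j3747:
Numerator: 20(j3747) + 20000 = 20000 + j74940
Denominator: (j3747) + 455 = 455 + j3747
|N| = √(20000² + 74940²) ≈ 77563, ∠N ≈ 75.06°
|D| = √(455² + 3747²) ≈ 3774.5, ∠D ≈ 83.08°
|L| = 77563 / 3774.5 ≈ 20.549
Gain = 20 log₁₀(20.549) ≈ 26.26 dB
∠L = 75.06° − 83.08° = -8.02°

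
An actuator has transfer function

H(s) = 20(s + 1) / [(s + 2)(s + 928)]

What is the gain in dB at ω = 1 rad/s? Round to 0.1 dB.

-37.3 dB

At s = jω = j1:
zero (s+1): 1 + j1 → |·| = √(1²+1²) = √2 ≈ 1.4142, ∠ = arctan(1/1) ≈ 45.00°
pole (s+2): 2 + j1 → |·| = √(2²+1²) = √5 ≈ 2.2361, ∠ = arctan(1/2) ≈ 26.57°
pole (s+928): 928 + j1 → |·| = √(928²+1²) = √861185 ≈ 928, ∠ = arctan(1/928) ≈ 0.06°
|H| = 20 · 1.4142 / 2075.1 ≈ 0.01363
Gain = 20 log₁₀(0.01363) ≈ -37.31 dB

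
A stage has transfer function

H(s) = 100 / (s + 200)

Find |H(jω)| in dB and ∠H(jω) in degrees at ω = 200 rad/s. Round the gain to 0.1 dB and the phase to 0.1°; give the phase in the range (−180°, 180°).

-9.0 dB, -45.0°

Substitute s = j200:
Numerator: 100 = 100 + j0
Denominator: (j200) + 200 = 200 + j200
|N| = √(100² + 0²) ≈ 100, ∠N ≈ 0.00°
|D| = √(200² + 200²) ≈ 282.84, ∠D ≈ 45.00°
|H| = 100 / 282.84 ≈ 0.35356
Gain = 20 log₁₀(0.35356) ≈ -9.03 dB
∠H = 0.00° − 45.00° = -45.00°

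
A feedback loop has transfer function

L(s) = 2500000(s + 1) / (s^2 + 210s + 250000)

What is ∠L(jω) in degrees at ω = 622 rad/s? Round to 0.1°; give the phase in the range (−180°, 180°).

-46.4°

At s = jω = j622:
zero (s+1): 1 + j622 → |·| = √(1²+622²) = √386885 ≈ 622, ∠ = arctan(622/1) ≈ 89.91°
quadratic: (j622)² + 210·j622 + 250000 = -136884 + j130620 → |·| ≈ 1.8921e+05, ∠ ≈ 136.34°
∠L = 89.91° − 136.34° = -46.43°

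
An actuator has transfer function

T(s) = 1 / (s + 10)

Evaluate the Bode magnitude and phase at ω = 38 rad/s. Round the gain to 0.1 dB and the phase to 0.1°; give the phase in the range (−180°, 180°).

At s = jω = j38:
pole (s+10): 10 + j38 → |·| = √(10²+38²) = √1544 ≈ 39.294, ∠ = arctan(38/10) ≈ 75.26°
|T| = 1 / 39.294 ≈ 0.025449
Gain = 20 log₁₀(0.025449) ≈ -31.89 dB
∠T = 0.00° − 75.26° = -75.26°

-31.9 dB, -75.3°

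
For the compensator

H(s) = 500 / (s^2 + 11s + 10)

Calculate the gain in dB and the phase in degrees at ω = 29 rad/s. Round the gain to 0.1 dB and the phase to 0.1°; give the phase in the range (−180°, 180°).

-5.0 dB, -159.0°

Substitute s = j29:
Numerator: 500 = 500 + j0
Denominator: (j29)^2 + 11(j29) + 10 = -831 + j319
|N| = √(500² + 0²) ≈ 500, ∠N ≈ 0.00°
|D| = √(831² + 319²) ≈ 890.12, ∠D ≈ 159.00°
|H| = 500 / 890.12 ≈ 0.56172
Gain = 20 log₁₀(0.56172) ≈ -5.01 dB
∠H = 0.00° − 159.00° = -159.00°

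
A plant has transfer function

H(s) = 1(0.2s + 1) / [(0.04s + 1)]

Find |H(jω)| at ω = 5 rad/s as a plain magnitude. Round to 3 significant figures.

1.39

At ω = 5 rad/s:
zero (1 + j5·0.2) = 1 + j1 → |·| ≈ 1.4142, ∠ ≈ 45.00°
pole (1 + j5·0.04) = 1 + j0.2 → |·| ≈ 1.0198, ∠ ≈ 11.31°
|H| = 1 · 1.4142 / (1.0198) ≈ 1.3867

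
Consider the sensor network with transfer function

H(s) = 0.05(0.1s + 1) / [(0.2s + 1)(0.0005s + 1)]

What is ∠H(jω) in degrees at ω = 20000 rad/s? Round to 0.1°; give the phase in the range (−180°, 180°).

-84.3°

At ω = 20000 rad/s:
zero (1 + j20000·0.1) = 1 + j2000 → |·| ≈ 2000, ∠ ≈ 89.97°
pole (1 + j20000·0.2) = 1 + j4000 → |·| ≈ 4000, ∠ ≈ 89.99°
pole (1 + j20000·0.0005) = 1 + j10 → |·| ≈ 10.05, ∠ ≈ 84.29°
∠H = (89.97°) − (89.99° + 84.29°) = -84.31°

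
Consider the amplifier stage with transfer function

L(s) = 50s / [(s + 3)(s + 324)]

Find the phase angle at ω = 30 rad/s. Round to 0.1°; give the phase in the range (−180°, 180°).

0.4°

At s = jω = j30:
zero at origin: s = j30 → |·| = 30, ∠ = 90.00°
pole (s+3): 3 + j30 → |·| = √(3²+30²) = √909 ≈ 30.15, ∠ = arctan(30/3) ≈ 84.29°
pole (s+324): 324 + j30 → |·| = √(324²+30²) = √105876 ≈ 325.39, ∠ = arctan(30/324) ≈ 5.29°
∠L = 90.00° − 89.58° = 0.42°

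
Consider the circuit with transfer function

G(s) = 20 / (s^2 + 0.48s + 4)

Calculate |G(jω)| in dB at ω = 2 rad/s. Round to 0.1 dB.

At s = jω = j2:
quadratic: (j2)² + 0.48·j2 + 4 = 0 + j0.96 → |·| ≈ 0.96, ∠ ≈ 90.00°
|G| = 20 / 0.96 ≈ 20.833
Gain = 20 log₁₀(20.833) ≈ 26.38 dB

26.4 dB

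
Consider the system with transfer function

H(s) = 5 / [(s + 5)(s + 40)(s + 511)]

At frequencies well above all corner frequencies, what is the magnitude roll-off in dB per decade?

Each pole contributes −20 dB/decade at high frequency; each zero contributes +20 dB/decade.
Net: 0 zero(s) − 3 pole(s) → -60 dB/decade.

-60 dB/decade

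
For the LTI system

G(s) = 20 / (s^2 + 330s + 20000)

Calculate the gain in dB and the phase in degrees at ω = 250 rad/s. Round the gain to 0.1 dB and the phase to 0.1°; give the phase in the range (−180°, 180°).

-73.3 dB, -117.3°

Substitute s = j250:
Numerator: 20 = 20 + j0
Denominator: (j250)^2 + 330(j250) + 20000 = -42500 + j82500
|N| = √(20² + 0²) ≈ 20, ∠N ≈ 0.00°
|D| = √(42500² + 82500²) ≈ 92804, ∠D ≈ 117.26°
|G| = 20 / 92804 ≈ 0.00021551
Gain = 20 log₁₀(0.00021551) ≈ -73.33 dB
∠G = 0.00° − 117.26° = -117.26°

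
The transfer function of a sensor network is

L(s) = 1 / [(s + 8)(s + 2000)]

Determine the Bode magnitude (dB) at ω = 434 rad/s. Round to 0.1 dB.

-119.0 dB

At s = jω = j434:
pole (s+8): 8 + j434 → |·| = √(8²+434²) = √188420 ≈ 434.07, ∠ = arctan(434/8) ≈ 88.94°
pole (s+2000): 2000 + j434 → |·| = √(2000²+434²) = √4188356 ≈ 2046.5, ∠ = arctan(434/2000) ≈ 12.24°
|L| = 1 / 8.8832e+05 ≈ 1.1257e-06
Gain = 20 log₁₀(1.1257e-06) ≈ -118.97 dB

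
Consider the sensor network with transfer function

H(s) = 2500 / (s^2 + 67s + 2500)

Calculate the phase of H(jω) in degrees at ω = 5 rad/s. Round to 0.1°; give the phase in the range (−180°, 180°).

At s = jω = j5:
quadratic: (j5)² + 67·j5 + 2500 = 2475 + j335 → |·| ≈ 2497.6, ∠ ≈ 7.71°
∠H = 0.00° − 7.71° = -7.71°

-7.7°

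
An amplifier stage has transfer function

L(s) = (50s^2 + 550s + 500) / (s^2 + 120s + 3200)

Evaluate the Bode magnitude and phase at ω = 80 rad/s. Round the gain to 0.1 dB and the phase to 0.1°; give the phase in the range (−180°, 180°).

Substitute s = j80:
Numerator: 50(j80)^2 + 550(j80) + 500 = -319500 + j44000
Denominator: (j80)^2 + 120(j80) + 3200 = -3200 + j9600
|N| = √(319500² + 44000²) ≈ 3.2252e+05, ∠N ≈ 172.16°
|D| = √(3200² + 9600²) ≈ 10119, ∠D ≈ 108.43°
|L| = 3.2252e+05 / 10119 ≈ 31.873
Gain = 20 log₁₀(31.873) ≈ 30.07 dB
∠L = 172.16° − 108.43° = 63.73°

30.1 dB, 63.7°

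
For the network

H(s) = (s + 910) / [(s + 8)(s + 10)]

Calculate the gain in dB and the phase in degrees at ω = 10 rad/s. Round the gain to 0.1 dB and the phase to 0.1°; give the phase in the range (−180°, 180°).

At s = jω = j10:
zero (s+910): 910 + j10 → |·| = √(910²+10²) = √828200 ≈ 910.05, ∠ = arctan(10/910) ≈ 0.63°
pole (s+8): 8 + j10 → |·| = √(8²+10²) = √164 ≈ 12.806, ∠ = arctan(10/8) ≈ 51.34°
pole (s+10): 10 + j10 → |·| = √(10²+10²) = √200 ≈ 14.142, ∠ = arctan(10/10) ≈ 45.00°
|H| = 1 · 910.05 / 181.1 ≈ 5.0251
Gain = 20 log₁₀(5.0251) ≈ 14.02 dB
∠H = 0.63° − 96.34° = -95.71°

14.0 dB, -95.7°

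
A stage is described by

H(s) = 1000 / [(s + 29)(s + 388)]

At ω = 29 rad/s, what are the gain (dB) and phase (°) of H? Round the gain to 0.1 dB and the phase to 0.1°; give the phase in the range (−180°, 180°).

At s = jω = j29:
pole (s+29): 29 + j29 → |·| = √(29²+29²) = √1682 ≈ 41.012, ∠ = arctan(29/29) ≈ 45.00°
pole (s+388): 388 + j29 → |·| = √(388²+29²) = √151385 ≈ 389.08, ∠ = arctan(29/388) ≈ 4.27°
|H| = 1000 / 15957 ≈ 0.062668
Gain = 20 log₁₀(0.062668) ≈ -24.06 dB
∠H = 0.00° − 49.27° = -49.27°

-24.1 dB, -49.3°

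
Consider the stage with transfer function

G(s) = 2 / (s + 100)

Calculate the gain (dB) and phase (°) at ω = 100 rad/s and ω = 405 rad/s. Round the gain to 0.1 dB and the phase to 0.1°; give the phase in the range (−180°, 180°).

ω = 100: -37.0 dB, -45.0°; ω = 405: -46.4 dB, -76.1°

At s = jω = j100:
pole (s+100): 100 + j100 → |·| = √(100²+100²) = √20000 ≈ 141.42, ∠ = arctan(100/100) ≈ 45.00°
|G| = 2 / 141.42 ≈ 0.014142
Gain = 20 log₁₀(0.014142) ≈ -36.99 dB
∠G = 0.00° − 45.00° = -45.00°

At s = jω = j405:
pole (s+100): 100 + j405 → |·| = √(100²+405²) = √174025 ≈ 417.16, ∠ = arctan(405/100) ≈ 76.13°
|G| = 2 / 417.16 ≈ 0.0047943
Gain = 20 log₁₀(0.0047943) ≈ -46.39 dB
∠G = 0.00° − 76.13° = -76.13°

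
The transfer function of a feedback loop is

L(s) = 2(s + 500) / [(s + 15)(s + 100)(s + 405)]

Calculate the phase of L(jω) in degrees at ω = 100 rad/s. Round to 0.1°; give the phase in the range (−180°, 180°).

At s = jω = j100:
zero (s+500): 500 + j100 → |·| = √(500²+100²) = √260000 ≈ 509.9, ∠ = arctan(100/500) ≈ 11.31°
pole (s+15): 15 + j100 → |·| = √(15²+100²) = √10225 ≈ 101.12, ∠ = arctan(100/15) ≈ 81.47°
pole (s+100): 100 + j100 → |·| = √(100²+100²) = √20000 ≈ 141.42, ∠ = arctan(100/100) ≈ 45.00°
pole (s+405): 405 + j100 → |·| = √(405²+100²) = √174025 ≈ 417.16, ∠ = arctan(100/405) ≈ 13.87°
∠L = 11.31° − 140.34° = -129.03°

-129.0°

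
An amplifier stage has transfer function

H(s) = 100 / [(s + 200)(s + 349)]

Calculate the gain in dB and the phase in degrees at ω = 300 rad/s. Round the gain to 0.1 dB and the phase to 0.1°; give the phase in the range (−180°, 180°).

-64.4 dB, -97.0°

At s = jω = j300:
pole (s+200): 200 + j300 → |·| = √(200²+300²) = √130000 ≈ 360.56, ∠ = arctan(300/200) ≈ 56.31°
pole (s+349): 349 + j300 → |·| = √(349²+300²) = √211801 ≈ 460.22, ∠ = arctan(300/349) ≈ 40.68°
|H| = 100 / 1.6594e+05 ≈ 0.00060263
Gain = 20 log₁₀(0.00060263) ≈ -64.40 dB
∠H = 0.00° − 96.99° = -96.99°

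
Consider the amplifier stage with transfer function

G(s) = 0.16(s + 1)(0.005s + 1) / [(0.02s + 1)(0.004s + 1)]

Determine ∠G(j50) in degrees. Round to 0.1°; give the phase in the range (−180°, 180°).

46.6°

At ω = 50 rad/s:
zero (1 + j50·1) = 1 + j50 → |·| ≈ 50.01, ∠ ≈ 88.85°
zero (1 + j50·0.005) = 1 + j0.25 → |·| ≈ 1.0308, ∠ ≈ 14.04°
pole (1 + j50·0.02) = 1 + j1 → |·| ≈ 1.4142, ∠ ≈ 45.00°
pole (1 + j50·0.004) = 1 + j0.2 → |·| ≈ 1.0198, ∠ ≈ 11.31°
∠G = (88.85° + 14.04°) − (45.00° + 11.31°) = 46.58°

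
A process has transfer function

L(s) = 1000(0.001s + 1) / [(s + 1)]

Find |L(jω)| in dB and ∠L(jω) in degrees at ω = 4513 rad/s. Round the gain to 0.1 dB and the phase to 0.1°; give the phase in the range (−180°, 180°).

0.2 dB, -12.5°

At ω = 4513 rad/s:
zero (1 + j4513·0.001) = 1 + j4.513 → |·| ≈ 4.6225, ∠ ≈ 77.51°
pole (1 + j4513·1) = 1 + j4513 → |·| ≈ 4513, ∠ ≈ 89.99°
|L| = 1000 · 4.6225 / (4513) ≈ 1.0243
Gain = 20 log₁₀(1.0243) ≈ 0.21 dB
∠L = (77.51°) − (89.99°) = -12.48°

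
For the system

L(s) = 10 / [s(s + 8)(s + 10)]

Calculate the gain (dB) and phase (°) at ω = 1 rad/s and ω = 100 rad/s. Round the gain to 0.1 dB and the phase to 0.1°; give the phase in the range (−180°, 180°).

At s = jω = j1:
pole (s+8): 8 + j1 → |·| = √(8²+1²) = √65 ≈ 8.0623, ∠ = arctan(1/8) ≈ 7.13°
pole (s+10): 10 + j1 → |·| = √(10²+1²) = √101 ≈ 10.05, ∠ = arctan(1/10) ≈ 5.71°
pole at origin: |s| = 1, ∠ = 90.00° (in denominator)
|L| = 10 / 81.026 ≈ 0.12342
Gain = 20 log₁₀(0.12342) ≈ -18.17 dB
∠L = 0.00° − 102.84° = -102.84°

At s = jω = j100:
pole (s+8): 8 + j100 → |·| = √(8²+100²) = √10064 ≈ 100.32, ∠ = arctan(100/8) ≈ 85.43°
pole (s+10): 10 + j100 → |·| = √(10²+100²) = √10100 ≈ 100.5, ∠ = arctan(100/10) ≈ 84.29°
pole at origin: |s| = 100, ∠ = 90.00° (in denominator)
|L| = 10 / 1.0082e+06 ≈ 9.9187e-06
Gain = 20 log₁₀(9.9187e-06) ≈ -100.07 dB
∠L = 0.00° − 259.72° = -259.72° ≡ 100.28° (principal value)

ω = 1: -18.2 dB, -102.8°; ω = 100: -100.1 dB, 100.3°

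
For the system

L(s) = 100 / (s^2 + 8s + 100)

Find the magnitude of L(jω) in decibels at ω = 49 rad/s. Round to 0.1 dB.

-27.4 dB

At s = jω = j49:
quadratic: (j49)² + 8·j49 + 100 = -2301 + j392 → |·| ≈ 2334.2, ∠ ≈ 170.33°
|L| = 100 / 2334.2 ≈ 0.042841
Gain = 20 log₁₀(0.042841) ≈ -27.36 dB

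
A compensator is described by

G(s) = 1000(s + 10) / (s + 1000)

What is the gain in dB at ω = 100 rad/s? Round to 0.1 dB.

At s = jω = j100:
zero (s+10): 10 + j100 → |·| = √(10²+100²) = √10100 ≈ 100.5, ∠ = arctan(100/10) ≈ 84.29°
pole (s+1000): 1000 + j100 → |·| = √(1000²+100²) = √1010000 ≈ 1005, ∠ = arctan(100/1000) ≈ 5.71°
|G| = 1000 · 100.5 / 1005 ≈ 100
Gain = 20 log₁₀(100) ≈ 40.00 dB

40.0 dB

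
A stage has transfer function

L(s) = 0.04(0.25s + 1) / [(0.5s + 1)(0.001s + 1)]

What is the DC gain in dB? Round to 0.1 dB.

L(0) = 0.04 · 1 / 1 = 0.04
20 log₁₀(0.04) ≈ -27.96 dB

-28.0 dB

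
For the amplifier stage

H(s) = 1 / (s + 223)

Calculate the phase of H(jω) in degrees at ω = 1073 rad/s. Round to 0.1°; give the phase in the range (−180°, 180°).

-78.3°

Substitute s = j1073:
Numerator: 1 = 1 + j0
Denominator: (j1073) + 223 = 223 + j1073
|N| = √(1² + 0²) ≈ 1, ∠N ≈ 0.00°
|D| = √(223² + 1073²) ≈ 1095.9, ∠D ≈ 78.26°
∠H = 0.00° − 78.26° = -78.26°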